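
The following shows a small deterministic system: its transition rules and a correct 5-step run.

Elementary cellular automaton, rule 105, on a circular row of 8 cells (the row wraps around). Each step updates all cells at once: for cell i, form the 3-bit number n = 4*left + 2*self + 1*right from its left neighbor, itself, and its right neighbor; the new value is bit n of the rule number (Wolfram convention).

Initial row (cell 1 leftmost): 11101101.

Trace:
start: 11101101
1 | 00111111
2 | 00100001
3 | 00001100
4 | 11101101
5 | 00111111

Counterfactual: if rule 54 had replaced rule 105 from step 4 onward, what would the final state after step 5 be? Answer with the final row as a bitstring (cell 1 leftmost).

(re-executing steps 4..5 under rule 54; state before step 4: 00001100)
4 | 00010010
5 | 00111111

00111111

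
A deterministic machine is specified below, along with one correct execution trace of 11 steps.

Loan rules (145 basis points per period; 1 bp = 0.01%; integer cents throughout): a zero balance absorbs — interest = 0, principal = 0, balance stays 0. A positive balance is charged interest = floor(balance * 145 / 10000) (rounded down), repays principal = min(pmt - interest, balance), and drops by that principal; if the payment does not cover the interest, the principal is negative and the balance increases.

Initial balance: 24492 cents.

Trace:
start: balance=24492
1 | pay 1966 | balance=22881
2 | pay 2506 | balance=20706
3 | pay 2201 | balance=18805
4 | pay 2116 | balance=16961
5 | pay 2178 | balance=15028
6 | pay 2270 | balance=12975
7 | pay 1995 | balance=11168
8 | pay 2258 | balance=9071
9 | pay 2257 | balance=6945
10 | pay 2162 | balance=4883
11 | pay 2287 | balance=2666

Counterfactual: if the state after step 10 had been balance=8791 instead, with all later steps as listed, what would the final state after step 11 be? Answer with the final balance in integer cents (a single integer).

6631

state after step 10 := balance=8791
11 | pay 2287 | balance=6631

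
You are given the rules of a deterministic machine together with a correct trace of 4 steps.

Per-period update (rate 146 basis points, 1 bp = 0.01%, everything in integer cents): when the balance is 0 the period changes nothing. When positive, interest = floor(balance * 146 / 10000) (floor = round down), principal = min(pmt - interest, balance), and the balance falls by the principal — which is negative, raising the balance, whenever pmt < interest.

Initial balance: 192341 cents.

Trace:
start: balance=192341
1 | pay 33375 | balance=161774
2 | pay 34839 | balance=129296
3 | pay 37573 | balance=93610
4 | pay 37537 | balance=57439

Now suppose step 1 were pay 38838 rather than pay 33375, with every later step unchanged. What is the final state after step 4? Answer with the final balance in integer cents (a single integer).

(re-executing from step 1 with the substitution; state before step 1: balance=192341)
1 | pay 38838 | balance=156311
2 | pay 34839 | balance=123754
3 | pay 37573 | balance=87987
4 | pay 37537 | balance=51734

51734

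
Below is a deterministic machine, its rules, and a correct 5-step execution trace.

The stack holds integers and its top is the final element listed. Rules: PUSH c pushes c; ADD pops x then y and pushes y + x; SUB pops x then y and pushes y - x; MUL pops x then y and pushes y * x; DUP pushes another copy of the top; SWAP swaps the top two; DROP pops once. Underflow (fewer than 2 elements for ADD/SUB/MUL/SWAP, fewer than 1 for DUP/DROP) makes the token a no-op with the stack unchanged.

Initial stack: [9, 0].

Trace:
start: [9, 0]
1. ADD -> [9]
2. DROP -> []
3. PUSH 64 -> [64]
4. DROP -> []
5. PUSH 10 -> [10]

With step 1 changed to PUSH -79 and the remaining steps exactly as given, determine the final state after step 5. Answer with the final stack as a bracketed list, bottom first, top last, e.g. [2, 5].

[9, 0, 10]

(re-executing from step 1 with the substitution; state before step 1: [9, 0])
1. PUSH -79 -> [9, 0, -79]
2. DROP -> [9, 0]
3. PUSH 64 -> [9, 0, 64]
4. DROP -> [9, 0]
5. PUSH 10 -> [9, 0, 10]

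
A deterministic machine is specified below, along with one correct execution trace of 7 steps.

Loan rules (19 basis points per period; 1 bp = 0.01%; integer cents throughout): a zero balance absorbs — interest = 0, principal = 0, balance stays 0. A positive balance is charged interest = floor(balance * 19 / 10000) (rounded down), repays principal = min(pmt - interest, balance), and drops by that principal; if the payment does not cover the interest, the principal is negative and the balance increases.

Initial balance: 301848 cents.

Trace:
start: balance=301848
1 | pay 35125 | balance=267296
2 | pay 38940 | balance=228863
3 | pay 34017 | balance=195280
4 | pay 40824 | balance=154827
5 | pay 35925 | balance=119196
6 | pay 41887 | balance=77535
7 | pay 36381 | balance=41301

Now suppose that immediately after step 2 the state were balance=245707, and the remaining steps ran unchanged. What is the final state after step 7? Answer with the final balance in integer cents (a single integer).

state after step 2 := balance=245707
3 | pay 34017 | balance=212156
4 | pay 40824 | balance=171735
5 | pay 35925 | balance=136136
6 | pay 41887 | balance=94507
7 | pay 36381 | balance=58305

58305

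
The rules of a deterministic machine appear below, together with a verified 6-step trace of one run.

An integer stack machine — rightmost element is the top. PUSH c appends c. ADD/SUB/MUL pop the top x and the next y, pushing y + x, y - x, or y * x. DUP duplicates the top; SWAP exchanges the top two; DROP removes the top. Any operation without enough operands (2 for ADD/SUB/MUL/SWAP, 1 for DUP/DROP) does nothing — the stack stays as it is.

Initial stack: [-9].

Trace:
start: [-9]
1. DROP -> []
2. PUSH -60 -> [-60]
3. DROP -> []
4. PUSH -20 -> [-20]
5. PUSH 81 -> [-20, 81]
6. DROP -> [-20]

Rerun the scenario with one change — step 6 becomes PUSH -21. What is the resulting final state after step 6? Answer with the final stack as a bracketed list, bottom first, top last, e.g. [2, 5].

[-20, 81, -21]

(re-executing from step 6 with the substitution; state before step 6: [-20, 81])
6. PUSH -21 -> [-20, 81, -21]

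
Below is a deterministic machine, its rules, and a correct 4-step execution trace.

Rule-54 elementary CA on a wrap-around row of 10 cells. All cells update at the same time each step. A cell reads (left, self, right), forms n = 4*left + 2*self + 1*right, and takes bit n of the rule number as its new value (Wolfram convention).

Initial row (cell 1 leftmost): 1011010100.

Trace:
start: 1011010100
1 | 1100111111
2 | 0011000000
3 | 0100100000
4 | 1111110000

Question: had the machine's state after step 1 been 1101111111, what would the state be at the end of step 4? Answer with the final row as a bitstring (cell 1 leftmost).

state after step 1 := 1101111111
2 | 0010000000
3 | 0111000000
4 | 1000100000

1000100000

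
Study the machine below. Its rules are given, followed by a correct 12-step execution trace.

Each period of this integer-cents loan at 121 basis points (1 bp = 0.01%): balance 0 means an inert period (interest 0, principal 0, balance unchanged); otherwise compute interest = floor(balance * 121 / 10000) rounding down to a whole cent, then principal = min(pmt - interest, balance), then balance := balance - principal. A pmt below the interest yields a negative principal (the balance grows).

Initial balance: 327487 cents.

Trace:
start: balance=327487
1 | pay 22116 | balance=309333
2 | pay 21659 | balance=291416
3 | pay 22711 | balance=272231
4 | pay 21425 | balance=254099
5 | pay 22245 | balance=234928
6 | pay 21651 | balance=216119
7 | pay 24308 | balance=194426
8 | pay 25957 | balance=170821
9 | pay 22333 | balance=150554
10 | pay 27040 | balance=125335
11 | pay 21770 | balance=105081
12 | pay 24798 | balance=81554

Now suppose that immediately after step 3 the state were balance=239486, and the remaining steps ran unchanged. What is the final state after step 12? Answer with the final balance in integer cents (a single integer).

state after step 3 := balance=239486
4 | pay 21425 | balance=220958
5 | pay 22245 | balance=201386
6 | pay 21651 | balance=182171
7 | pay 24308 | balance=160067
8 | pay 25957 | balance=136046
9 | pay 22333 | balance=115359
10 | pay 27040 | balance=89714
11 | pay 21770 | balance=69029
12 | pay 24798 | balance=45066

45066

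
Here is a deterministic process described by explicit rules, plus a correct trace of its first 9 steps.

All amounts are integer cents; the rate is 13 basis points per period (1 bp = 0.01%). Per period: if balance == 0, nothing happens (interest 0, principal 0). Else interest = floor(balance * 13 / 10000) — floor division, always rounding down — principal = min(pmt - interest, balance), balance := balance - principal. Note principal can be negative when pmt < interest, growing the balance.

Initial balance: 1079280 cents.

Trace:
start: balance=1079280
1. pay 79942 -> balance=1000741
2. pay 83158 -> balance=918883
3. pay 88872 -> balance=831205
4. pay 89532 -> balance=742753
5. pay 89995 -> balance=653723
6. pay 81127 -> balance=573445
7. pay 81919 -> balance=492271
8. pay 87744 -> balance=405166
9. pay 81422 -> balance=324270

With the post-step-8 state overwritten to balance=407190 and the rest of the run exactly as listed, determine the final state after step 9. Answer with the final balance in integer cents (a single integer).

326297

state after step 8 := balance=407190
9. pay 81422 -> balance=326297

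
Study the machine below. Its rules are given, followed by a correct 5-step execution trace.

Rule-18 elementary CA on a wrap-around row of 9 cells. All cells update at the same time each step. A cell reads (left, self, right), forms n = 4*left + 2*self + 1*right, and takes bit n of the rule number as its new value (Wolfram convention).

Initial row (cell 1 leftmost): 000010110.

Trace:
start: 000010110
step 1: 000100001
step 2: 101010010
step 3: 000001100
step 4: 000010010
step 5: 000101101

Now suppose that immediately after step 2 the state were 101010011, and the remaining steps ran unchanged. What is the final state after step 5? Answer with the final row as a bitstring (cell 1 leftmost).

state after step 2 := 101010011
step 3: 000001100
step 4: 000010010
step 5: 000101101

000101101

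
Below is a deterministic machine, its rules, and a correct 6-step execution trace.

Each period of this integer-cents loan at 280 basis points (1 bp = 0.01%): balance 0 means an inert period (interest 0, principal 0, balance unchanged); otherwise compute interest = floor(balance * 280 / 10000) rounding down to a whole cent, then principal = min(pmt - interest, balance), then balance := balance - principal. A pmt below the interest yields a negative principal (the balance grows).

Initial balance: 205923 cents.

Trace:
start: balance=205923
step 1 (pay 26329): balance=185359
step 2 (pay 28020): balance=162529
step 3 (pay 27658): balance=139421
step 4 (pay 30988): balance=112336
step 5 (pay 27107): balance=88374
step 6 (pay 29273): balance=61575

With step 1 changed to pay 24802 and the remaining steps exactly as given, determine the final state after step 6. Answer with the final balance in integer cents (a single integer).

63327

(re-executing from step 1 with the substitution; state before step 1: balance=205923)
step 1 (pay 24802): balance=186886
step 2 (pay 28020): balance=164098
step 3 (pay 27658): balance=141034
step 4 (pay 30988): balance=113994
step 5 (pay 27107): balance=90078
step 6 (pay 29273): balance=63327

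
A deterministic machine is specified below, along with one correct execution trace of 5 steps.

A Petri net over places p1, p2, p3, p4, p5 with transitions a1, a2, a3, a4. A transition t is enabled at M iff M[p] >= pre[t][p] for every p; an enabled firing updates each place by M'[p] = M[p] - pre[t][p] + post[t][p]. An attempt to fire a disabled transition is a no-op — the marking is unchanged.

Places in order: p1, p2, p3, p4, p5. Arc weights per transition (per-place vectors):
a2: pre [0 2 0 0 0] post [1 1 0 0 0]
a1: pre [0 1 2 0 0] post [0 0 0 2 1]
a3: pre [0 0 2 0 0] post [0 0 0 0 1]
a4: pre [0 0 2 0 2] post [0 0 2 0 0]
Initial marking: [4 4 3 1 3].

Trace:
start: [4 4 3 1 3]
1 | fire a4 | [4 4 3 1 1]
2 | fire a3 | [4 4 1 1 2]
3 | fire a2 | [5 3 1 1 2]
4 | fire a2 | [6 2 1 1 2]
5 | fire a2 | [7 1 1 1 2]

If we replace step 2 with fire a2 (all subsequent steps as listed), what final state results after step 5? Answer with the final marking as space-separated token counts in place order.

(re-executing from step 2 with the substitution; state before step 2: [4 4 3 1 1])
2 | fire a2 | [5 3 3 1 1]
3 | fire a2 | [6 2 3 1 1]
4 | fire a2 | [7 1 3 1 1]
5 | fire a2 | [7 1 3 1 1]

7 1 3 1 1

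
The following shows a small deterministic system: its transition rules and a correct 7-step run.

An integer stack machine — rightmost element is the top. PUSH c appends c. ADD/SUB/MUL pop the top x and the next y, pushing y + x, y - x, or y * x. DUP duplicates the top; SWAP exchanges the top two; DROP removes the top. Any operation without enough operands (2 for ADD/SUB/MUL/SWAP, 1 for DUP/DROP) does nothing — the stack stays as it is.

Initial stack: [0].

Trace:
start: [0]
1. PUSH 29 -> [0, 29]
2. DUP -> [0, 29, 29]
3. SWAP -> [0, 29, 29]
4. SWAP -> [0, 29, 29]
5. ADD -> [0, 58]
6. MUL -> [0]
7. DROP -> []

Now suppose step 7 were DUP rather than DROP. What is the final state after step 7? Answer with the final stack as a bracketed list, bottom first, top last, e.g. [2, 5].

[0, 0]

(re-executing from step 7 with the substitution; state before step 7: [0])
7. DUP -> [0, 0]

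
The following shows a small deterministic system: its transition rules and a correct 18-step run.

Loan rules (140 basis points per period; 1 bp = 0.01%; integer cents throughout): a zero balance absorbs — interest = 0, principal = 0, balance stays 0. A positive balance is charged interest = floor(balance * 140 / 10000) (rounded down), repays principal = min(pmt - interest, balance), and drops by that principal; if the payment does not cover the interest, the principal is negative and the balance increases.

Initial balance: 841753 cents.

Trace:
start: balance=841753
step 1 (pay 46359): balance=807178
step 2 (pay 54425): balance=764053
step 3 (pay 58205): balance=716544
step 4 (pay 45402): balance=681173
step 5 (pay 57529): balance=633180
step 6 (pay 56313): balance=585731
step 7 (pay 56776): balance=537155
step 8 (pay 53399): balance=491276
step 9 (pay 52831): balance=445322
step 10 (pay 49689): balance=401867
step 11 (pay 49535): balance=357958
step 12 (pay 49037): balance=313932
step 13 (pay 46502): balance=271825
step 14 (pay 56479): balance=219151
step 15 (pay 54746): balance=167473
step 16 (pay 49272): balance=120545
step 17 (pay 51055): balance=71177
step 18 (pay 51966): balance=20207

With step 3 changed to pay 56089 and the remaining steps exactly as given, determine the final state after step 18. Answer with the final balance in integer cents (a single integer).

(re-executing from step 3 with the substitution; state before step 3: balance=764053)
step 3 (pay 56089): balance=718660
step 4 (pay 45402): balance=683319
step 5 (pay 57529): balance=635356
step 6 (pay 56313): balance=587937
step 7 (pay 56776): balance=539392
step 8 (pay 53399): balance=493544
step 9 (pay 52831): balance=447622
step 10 (pay 49689): balance=404199
step 11 (pay 49535): balance=360322
step 12 (pay 49037): balance=316329
step 13 (pay 46502): balance=274255
step 14 (pay 56479): balance=221615
step 15 (pay 54746): balance=169971
step 16 (pay 49272): balance=123078
step 17 (pay 51055): balance=73746
step 18 (pay 51966): balance=22812

22812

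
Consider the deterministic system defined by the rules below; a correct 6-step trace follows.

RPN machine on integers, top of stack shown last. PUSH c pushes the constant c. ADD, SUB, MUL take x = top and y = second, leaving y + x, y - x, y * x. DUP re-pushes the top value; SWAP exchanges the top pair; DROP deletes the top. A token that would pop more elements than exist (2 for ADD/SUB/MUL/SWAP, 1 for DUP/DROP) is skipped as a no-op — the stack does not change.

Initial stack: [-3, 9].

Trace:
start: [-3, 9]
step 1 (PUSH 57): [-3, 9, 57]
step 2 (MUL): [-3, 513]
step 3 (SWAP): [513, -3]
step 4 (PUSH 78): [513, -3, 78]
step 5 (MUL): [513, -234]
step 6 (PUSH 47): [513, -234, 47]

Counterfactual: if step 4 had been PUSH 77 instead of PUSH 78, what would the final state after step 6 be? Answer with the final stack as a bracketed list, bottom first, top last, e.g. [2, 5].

[513, -231, 47]

(re-executing from step 4 with the substitution; state before step 4: [513, -3])
step 4 (PUSH 77): [513, -3, 77]
step 5 (MUL): [513, -231]
step 6 (PUSH 47): [513, -231, 47]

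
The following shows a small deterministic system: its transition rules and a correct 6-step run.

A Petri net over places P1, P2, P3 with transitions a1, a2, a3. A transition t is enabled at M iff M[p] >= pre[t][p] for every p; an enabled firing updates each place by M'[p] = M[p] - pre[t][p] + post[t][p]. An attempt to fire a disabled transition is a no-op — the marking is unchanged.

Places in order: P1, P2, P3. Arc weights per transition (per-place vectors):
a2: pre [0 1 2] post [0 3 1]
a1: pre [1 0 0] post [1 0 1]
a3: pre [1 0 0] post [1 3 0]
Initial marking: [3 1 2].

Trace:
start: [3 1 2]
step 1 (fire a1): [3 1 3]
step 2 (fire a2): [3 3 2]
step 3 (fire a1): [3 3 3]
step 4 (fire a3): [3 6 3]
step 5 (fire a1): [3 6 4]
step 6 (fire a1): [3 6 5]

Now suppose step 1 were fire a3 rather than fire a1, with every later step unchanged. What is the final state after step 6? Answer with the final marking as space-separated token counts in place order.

3 9 4

(re-executing from step 1 with the substitution; state before step 1: [3 1 2])
step 1 (fire a3): [3 4 2]
step 2 (fire a2): [3 6 1]
step 3 (fire a1): [3 6 2]
step 4 (fire a3): [3 9 2]
step 5 (fire a1): [3 9 3]
step 6 (fire a1): [3 9 4]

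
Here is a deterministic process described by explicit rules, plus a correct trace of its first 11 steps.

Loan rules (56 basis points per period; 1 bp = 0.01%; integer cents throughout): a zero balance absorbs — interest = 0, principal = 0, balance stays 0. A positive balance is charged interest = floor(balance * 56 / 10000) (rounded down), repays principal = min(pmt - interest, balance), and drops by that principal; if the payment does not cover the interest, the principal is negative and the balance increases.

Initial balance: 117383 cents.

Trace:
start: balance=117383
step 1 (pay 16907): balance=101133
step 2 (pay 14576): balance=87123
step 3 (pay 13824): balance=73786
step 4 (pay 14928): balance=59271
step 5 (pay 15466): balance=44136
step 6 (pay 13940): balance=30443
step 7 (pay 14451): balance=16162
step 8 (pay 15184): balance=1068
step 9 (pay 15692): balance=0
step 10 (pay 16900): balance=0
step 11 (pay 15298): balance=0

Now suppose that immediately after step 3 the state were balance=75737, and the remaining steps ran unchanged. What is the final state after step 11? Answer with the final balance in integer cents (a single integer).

0

state after step 3 := balance=75737
step 4 (pay 14928): balance=61233
step 5 (pay 15466): balance=46109
step 6 (pay 13940): balance=32427
step 7 (pay 14451): balance=18157
step 8 (pay 15184): balance=3074
step 9 (pay 15692): balance=0
step 10 (pay 16900): balance=0
step 11 (pay 15298): balance=0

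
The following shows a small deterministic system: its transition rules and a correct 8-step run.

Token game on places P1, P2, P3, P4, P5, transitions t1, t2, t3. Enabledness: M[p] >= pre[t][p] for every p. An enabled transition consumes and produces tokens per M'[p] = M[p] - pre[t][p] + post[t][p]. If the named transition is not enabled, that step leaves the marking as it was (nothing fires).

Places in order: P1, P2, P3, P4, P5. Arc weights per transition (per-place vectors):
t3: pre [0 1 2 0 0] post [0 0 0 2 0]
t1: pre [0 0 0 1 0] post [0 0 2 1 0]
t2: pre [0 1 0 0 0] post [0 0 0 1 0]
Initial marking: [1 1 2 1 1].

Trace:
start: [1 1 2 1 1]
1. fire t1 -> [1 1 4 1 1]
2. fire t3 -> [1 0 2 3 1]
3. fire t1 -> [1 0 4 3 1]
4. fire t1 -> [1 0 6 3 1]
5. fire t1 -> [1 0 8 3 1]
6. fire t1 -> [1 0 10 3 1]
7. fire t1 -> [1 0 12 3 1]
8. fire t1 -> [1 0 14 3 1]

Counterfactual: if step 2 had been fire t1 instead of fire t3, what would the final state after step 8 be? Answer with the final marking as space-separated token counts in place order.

(re-executing from step 2 with the substitution; state before step 2: [1 1 4 1 1])
2. fire t1 -> [1 1 6 1 1]
3. fire t1 -> [1 1 8 1 1]
4. fire t1 -> [1 1 10 1 1]
5. fire t1 -> [1 1 12 1 1]
6. fire t1 -> [1 1 14 1 1]
7. fire t1 -> [1 1 16 1 1]
8. fire t1 -> [1 1 18 1 1]

1 1 18 1 1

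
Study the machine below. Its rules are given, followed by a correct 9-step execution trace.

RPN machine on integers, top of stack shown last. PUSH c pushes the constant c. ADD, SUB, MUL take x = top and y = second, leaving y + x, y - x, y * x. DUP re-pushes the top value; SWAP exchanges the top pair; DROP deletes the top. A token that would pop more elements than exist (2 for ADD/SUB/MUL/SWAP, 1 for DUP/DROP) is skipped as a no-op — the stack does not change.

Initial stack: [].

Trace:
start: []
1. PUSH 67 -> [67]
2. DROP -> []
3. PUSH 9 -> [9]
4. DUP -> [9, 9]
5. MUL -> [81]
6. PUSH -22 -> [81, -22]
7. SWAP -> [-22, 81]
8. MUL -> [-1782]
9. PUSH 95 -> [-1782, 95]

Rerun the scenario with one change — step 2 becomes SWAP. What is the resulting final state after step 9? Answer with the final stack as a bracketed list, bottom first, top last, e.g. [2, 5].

(re-executing from step 2 with the substitution; state before step 2: [67])
2. SWAP -> [67]
3. PUSH 9 -> [67, 9]
4. DUP -> [67, 9, 9]
5. MUL -> [67, 81]
6. PUSH -22 -> [67, 81, -22]
7. SWAP -> [67, -22, 81]
8. MUL -> [67, -1782]
9. PUSH 95 -> [67, -1782, 95]

[67, -1782, 95]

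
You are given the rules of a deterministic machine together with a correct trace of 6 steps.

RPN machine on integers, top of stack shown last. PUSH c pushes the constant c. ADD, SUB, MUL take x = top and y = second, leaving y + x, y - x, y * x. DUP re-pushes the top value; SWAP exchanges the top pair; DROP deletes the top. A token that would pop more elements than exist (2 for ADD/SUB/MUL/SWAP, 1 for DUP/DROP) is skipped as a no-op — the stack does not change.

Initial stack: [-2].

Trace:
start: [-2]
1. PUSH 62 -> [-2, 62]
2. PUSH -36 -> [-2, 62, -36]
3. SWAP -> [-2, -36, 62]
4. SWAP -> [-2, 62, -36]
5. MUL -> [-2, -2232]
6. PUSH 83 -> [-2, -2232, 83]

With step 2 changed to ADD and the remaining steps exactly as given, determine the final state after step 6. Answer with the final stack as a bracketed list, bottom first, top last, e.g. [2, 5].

[60, 83]

(re-executing from step 2 with the substitution; state before step 2: [-2, 62])
2. ADD -> [60]
3. SWAP -> [60]
4. SWAP -> [60]
5. MUL -> [60]
6. PUSH 83 -> [60, 83]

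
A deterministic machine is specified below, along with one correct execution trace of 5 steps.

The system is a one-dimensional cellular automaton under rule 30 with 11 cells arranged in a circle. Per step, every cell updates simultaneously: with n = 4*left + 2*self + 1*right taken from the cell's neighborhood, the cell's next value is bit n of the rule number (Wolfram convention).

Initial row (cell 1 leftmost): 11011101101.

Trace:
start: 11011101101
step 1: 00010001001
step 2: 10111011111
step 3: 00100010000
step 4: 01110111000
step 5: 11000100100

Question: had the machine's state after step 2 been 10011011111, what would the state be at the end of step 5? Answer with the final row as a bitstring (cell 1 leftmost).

10111000101

state after step 2 := 10011011111
step 3: 01110010000
step 4: 11001111000
step 5: 10111000101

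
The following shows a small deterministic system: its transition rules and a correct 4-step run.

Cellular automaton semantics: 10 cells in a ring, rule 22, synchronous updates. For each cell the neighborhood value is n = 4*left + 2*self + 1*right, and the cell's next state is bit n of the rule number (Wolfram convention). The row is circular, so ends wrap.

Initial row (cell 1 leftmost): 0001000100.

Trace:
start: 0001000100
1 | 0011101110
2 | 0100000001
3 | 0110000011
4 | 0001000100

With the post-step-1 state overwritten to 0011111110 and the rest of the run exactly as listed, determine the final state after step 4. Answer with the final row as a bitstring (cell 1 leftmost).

0001000100

state after step 1 := 0011111110
2 | 0100000001
3 | 0110000011
4 | 0001000100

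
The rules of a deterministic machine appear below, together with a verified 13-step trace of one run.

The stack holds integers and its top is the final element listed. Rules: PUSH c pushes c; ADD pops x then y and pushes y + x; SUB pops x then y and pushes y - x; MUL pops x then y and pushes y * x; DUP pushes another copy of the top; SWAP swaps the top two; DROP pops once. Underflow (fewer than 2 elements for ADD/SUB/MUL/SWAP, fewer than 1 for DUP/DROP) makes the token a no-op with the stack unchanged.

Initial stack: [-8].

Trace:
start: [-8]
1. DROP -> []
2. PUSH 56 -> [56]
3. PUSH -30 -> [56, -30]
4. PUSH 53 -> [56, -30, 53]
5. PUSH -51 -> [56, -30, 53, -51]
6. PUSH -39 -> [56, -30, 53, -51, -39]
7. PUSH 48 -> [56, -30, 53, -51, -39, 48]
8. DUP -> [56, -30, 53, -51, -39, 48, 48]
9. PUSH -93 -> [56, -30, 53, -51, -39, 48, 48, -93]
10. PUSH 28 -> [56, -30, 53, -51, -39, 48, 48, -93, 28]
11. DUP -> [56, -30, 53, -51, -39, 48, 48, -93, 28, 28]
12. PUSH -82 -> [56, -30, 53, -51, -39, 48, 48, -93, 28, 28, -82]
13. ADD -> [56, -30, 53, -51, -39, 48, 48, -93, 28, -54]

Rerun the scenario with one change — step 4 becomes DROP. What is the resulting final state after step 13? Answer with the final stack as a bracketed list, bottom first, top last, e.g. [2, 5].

(re-executing from step 4 with the substitution; state before step 4: [56, -30])
4. DROP -> [56]
5. PUSH -51 -> [56, -51]
6. PUSH -39 -> [56, -51, -39]
7. PUSH 48 -> [56, -51, -39, 48]
8. DUP -> [56, -51, -39, 48, 48]
9. PUSH -93 -> [56, -51, -39, 48, 48, -93]
10. PUSH 28 -> [56, -51, -39, 48, 48, -93, 28]
11. DUP -> [56, -51, -39, 48, 48, -93, 28, 28]
12. PUSH -82 -> [56, -51, -39, 48, 48, -93, 28, 28, -82]
13. ADD -> [56, -51, -39, 48, 48, -93, 28, -54]

[56, -51, -39, 48, 48, -93, 28, -54]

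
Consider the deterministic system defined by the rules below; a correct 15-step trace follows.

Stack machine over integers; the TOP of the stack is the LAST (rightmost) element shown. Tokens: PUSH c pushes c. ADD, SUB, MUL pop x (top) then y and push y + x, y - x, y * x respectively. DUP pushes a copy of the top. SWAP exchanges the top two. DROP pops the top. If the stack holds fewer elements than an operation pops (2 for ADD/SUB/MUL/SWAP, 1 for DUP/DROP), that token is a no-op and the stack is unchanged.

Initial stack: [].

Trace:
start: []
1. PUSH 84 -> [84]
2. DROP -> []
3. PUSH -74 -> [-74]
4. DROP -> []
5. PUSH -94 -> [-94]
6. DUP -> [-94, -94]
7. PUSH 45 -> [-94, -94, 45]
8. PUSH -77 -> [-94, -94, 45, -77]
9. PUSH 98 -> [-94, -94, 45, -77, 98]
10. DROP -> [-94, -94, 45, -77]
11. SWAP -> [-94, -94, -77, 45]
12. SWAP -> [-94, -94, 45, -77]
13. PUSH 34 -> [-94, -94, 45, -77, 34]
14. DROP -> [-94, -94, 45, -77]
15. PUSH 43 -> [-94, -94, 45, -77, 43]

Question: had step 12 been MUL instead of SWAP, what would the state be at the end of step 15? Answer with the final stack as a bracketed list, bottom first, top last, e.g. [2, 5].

[-94, -94, -3465, 43]

(re-executing from step 12 with the substitution; state before step 12: [-94, -94, -77, 45])
12. MUL -> [-94, -94, -3465]
13. PUSH 34 -> [-94, -94, -3465, 34]
14. DROP -> [-94, -94, -3465]
15. PUSH 43 -> [-94, -94, -3465, 43]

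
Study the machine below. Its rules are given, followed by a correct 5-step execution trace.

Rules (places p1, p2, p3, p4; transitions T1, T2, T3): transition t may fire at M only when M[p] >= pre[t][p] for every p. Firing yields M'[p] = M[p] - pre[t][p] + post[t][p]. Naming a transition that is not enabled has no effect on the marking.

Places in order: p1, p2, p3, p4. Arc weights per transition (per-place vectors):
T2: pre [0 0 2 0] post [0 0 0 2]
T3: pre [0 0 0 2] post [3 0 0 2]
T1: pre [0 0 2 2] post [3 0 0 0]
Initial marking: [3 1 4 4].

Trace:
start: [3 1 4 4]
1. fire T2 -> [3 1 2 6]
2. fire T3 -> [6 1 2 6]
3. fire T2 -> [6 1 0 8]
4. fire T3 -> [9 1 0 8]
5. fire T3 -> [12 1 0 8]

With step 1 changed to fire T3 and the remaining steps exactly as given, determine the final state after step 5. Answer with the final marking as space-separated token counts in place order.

15 1 2 6

(re-executing from step 1 with the substitution; state before step 1: [3 1 4 4])
1. fire T3 -> [6 1 4 4]
2. fire T3 -> [9 1 4 4]
3. fire T2 -> [9 1 2 6]
4. fire T3 -> [12 1 2 6]
5. fire T3 -> [15 1 2 6]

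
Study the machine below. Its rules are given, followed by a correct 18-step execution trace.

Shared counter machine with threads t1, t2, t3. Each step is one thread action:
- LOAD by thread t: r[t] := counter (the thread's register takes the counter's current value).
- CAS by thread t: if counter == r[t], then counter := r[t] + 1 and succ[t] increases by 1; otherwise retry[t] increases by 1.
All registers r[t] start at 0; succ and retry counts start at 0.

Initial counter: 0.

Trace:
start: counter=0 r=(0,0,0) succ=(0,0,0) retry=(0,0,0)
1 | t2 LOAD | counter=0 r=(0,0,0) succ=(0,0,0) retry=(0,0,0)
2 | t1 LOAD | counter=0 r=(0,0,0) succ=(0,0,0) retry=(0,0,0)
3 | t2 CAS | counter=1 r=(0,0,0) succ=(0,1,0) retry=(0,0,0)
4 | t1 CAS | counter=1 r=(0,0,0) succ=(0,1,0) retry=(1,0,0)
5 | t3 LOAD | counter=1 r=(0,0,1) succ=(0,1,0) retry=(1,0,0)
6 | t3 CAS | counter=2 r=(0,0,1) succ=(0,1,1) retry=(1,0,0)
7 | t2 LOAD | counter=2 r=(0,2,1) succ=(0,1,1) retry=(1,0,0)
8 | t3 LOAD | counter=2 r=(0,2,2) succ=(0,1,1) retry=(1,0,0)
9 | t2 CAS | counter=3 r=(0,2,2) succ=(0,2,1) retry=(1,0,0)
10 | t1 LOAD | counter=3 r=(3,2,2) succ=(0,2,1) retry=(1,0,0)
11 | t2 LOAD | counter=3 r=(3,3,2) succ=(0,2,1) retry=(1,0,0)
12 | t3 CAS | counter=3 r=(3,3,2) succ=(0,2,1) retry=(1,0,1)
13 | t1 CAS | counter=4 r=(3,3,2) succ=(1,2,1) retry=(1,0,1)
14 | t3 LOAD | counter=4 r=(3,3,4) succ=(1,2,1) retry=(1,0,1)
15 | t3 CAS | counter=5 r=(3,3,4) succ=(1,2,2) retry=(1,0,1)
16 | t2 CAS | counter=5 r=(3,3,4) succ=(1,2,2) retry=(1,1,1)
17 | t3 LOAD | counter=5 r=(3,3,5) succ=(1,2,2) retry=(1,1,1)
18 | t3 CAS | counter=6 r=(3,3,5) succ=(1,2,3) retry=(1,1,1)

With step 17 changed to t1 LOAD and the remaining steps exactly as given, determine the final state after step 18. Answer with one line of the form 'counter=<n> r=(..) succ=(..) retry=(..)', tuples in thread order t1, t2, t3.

counter=5 r=(5,3,4) succ=(1,2,2) retry=(1,1,2)

(re-executing from step 17 with the substitution; state before step 17: counter=5 r=(3,3,4) succ=(1,2,2) retry=(1,1,1))
17 | t1 LOAD | counter=5 r=(5,3,4) succ=(1,2,2) retry=(1,1,1)
18 | t3 CAS | counter=5 r=(5,3,4) succ=(1,2,2) retry=(1,1,2)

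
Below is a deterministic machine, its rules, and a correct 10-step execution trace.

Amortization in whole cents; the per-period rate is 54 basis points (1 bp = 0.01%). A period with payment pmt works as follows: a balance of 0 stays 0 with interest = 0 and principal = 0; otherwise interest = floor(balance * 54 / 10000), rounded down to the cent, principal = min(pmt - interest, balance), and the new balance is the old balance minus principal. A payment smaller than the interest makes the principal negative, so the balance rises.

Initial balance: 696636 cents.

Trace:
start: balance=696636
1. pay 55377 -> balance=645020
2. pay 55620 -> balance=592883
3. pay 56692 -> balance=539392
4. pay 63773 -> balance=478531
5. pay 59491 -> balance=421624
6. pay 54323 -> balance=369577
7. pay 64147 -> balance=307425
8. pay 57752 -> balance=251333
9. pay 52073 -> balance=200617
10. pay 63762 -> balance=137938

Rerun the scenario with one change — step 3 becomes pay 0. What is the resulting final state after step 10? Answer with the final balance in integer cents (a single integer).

196806

(re-executing from step 3 with the substitution; state before step 3: balance=592883)
3. pay 0 -> balance=596084
4. pay 63773 -> balance=535529
5. pay 59491 -> balance=478929
6. pay 54323 -> balance=427192
7. pay 64147 -> balance=365351
8. pay 57752 -> balance=309571
9. pay 52073 -> balance=259169
10. pay 63762 -> balance=196806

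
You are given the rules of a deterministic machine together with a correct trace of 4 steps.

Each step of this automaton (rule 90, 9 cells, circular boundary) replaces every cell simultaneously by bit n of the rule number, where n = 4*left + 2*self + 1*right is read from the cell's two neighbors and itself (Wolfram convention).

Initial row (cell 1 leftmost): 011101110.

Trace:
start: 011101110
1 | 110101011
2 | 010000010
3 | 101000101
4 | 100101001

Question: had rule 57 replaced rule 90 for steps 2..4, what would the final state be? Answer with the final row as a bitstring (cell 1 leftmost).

010011011

(re-executing steps 2..4 under rule 57; state before step 2: 110101011)
2 | 001010110
3 | 100101101
4 | 010011011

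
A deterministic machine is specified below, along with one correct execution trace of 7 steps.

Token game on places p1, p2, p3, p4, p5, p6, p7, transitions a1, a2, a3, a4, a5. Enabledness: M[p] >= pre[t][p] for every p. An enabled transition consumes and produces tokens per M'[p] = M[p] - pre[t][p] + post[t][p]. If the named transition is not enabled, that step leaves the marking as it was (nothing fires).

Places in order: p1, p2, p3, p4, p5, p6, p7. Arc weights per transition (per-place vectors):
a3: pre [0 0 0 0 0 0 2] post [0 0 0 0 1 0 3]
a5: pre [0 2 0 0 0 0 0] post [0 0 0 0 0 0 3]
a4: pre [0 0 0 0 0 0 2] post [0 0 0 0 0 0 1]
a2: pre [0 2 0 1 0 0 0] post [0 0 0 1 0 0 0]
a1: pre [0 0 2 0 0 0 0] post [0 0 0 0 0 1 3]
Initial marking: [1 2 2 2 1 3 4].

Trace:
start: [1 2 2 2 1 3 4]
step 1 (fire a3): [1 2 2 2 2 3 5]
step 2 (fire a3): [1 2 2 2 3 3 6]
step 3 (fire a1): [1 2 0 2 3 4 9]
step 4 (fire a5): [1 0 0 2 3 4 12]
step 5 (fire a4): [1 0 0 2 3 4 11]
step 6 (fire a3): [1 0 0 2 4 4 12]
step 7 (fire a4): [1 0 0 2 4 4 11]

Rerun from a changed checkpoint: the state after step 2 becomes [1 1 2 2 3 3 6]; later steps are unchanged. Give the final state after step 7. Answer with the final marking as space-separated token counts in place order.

1 1 0 2 4 4 8

state after step 2 := [1 1 2 2 3 3 6]
step 3 (fire a1): [1 1 0 2 3 4 9]
step 4 (fire a5): [1 1 0 2 3 4 9]
step 5 (fire a4): [1 1 0 2 3 4 8]
step 6 (fire a3): [1 1 0 2 4 4 9]
step 7 (fire a4): [1 1 0 2 4 4 8]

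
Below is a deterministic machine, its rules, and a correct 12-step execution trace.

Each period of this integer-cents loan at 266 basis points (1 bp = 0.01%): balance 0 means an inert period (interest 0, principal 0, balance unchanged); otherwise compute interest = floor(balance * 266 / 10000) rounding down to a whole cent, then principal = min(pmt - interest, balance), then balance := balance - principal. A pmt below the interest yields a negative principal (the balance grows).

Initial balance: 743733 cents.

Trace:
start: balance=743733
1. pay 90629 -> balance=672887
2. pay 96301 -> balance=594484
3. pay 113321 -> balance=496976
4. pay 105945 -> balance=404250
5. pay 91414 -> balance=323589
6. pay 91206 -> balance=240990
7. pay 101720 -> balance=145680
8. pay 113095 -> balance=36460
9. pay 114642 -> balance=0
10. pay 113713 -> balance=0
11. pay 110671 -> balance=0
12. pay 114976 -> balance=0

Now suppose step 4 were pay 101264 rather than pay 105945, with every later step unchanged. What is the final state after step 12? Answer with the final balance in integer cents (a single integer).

(re-executing from step 4 with the substitution; state before step 4: balance=496976)
4. pay 101264 -> balance=408931
5. pay 91414 -> balance=328394
6. pay 91206 -> balance=245923
7. pay 101720 -> balance=150744
8. pay 113095 -> balance=41658
9. pay 114642 -> balance=0
10. pay 113713 -> balance=0
11. pay 110671 -> balance=0
12. pay 114976 -> balance=0

0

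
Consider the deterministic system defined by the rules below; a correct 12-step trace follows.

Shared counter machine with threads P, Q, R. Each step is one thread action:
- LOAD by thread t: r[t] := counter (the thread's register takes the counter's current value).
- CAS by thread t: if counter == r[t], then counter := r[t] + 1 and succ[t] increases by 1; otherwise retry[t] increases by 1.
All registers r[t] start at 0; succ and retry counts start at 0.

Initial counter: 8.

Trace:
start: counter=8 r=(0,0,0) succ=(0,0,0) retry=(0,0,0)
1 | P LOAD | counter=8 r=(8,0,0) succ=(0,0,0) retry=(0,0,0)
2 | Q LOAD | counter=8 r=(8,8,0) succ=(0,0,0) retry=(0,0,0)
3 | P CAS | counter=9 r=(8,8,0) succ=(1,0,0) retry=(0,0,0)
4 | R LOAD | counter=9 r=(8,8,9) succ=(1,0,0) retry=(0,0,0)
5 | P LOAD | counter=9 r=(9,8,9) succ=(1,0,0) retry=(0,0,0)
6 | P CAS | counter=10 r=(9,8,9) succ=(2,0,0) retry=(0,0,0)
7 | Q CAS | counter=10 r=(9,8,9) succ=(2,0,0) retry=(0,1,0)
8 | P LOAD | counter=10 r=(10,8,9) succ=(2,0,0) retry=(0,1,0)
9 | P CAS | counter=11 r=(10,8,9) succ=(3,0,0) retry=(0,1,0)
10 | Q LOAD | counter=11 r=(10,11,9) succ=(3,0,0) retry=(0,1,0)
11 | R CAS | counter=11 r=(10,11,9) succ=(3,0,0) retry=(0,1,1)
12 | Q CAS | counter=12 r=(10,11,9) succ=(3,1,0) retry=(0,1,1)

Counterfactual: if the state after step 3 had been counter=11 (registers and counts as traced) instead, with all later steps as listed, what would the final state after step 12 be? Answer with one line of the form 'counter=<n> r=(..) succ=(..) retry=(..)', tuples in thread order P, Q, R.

counter=14 r=(12,13,11) succ=(3,1,0) retry=(0,1,1)

state after step 3 := counter=11 r=(8,8,0) succ=(1,0,0) retry=(0,0,0)
4 | R LOAD | counter=11 r=(8,8,11) succ=(1,0,0) retry=(0,0,0)
5 | P LOAD | counter=11 r=(11,8,11) succ=(1,0,0) retry=(0,0,0)
6 | P CAS | counter=12 r=(11,8,11) succ=(2,0,0) retry=(0,0,0)
7 | Q CAS | counter=12 r=(11,8,11) succ=(2,0,0) retry=(0,1,0)
8 | P LOAD | counter=12 r=(12,8,11) succ=(2,0,0) retry=(0,1,0)
9 | P CAS | counter=13 r=(12,8,11) succ=(3,0,0) retry=(0,1,0)
10 | Q LOAD | counter=13 r=(12,13,11) succ=(3,0,0) retry=(0,1,0)
11 | R CAS | counter=13 r=(12,13,11) succ=(3,0,0) retry=(0,1,1)
12 | Q CAS | counter=14 r=(12,13,11) succ=(3,1,0) retry=(0,1,1)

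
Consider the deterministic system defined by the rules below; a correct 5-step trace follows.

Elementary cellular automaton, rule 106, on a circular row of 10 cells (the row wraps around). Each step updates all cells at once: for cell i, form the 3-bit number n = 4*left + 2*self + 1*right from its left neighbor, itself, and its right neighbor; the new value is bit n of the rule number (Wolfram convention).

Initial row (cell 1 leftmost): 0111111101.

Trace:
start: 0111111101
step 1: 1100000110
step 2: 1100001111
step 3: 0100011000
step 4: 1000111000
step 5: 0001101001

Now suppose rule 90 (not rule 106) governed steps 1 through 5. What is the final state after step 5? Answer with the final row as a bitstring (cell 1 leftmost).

0101010100

(re-executing steps 1..5 under rule 90; state before step 1: 0111111101)
step 1: 0100000100
step 2: 1010001010
step 3: 0001010000
step 4: 0010001000
step 5: 0101010100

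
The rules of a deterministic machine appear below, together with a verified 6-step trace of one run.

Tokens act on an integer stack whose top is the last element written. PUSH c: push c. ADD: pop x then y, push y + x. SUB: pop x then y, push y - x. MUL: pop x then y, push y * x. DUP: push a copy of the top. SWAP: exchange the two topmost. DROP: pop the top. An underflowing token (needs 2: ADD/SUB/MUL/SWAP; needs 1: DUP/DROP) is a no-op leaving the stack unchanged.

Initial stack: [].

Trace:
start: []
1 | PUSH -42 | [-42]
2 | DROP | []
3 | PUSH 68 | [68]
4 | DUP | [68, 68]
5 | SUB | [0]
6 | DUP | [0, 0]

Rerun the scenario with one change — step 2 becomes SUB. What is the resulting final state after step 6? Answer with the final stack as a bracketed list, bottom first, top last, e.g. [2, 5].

[-42, 0, 0]

(re-executing from step 2 with the substitution; state before step 2: [-42])
2 | SUB | [-42]
3 | PUSH 68 | [-42, 68]
4 | DUP | [-42, 68, 68]
5 | SUB | [-42, 0]
6 | DUP | [-42, 0, 0]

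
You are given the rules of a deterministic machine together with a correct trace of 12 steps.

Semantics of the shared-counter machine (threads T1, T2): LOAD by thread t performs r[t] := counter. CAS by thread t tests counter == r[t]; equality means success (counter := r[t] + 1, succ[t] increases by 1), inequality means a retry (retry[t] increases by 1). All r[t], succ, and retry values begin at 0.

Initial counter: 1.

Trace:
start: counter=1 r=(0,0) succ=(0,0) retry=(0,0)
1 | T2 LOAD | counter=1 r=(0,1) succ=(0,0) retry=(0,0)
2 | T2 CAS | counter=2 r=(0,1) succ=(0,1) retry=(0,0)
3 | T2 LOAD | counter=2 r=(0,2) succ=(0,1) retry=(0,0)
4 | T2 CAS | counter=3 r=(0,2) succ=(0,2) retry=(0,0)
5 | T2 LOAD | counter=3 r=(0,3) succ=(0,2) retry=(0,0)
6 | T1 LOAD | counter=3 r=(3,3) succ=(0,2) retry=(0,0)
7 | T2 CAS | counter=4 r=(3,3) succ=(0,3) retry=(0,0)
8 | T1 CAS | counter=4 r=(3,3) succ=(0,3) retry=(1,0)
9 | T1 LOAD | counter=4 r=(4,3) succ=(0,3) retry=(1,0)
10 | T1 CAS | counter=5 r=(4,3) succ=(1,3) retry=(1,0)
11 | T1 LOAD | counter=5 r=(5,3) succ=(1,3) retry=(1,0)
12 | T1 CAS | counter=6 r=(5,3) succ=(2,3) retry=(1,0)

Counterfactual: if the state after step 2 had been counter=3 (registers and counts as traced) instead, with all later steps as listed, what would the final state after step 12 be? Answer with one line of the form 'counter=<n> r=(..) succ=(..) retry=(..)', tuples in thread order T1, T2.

state after step 2 := counter=3 r=(0,1) succ=(0,1) retry=(0,0)
3 | T2 LOAD | counter=3 r=(0,3) succ=(0,1) retry=(0,0)
4 | T2 CAS | counter=4 r=(0,3) succ=(0,2) retry=(0,0)
5 | T2 LOAD | counter=4 r=(0,4) succ=(0,2) retry=(0,0)
6 | T1 LOAD | counter=4 r=(4,4) succ=(0,2) retry=(0,0)
7 | T2 CAS | counter=5 r=(4,4) succ=(0,3) retry=(0,0)
8 | T1 CAS | counter=5 r=(4,4) succ=(0,3) retry=(1,0)
9 | T1 LOAD | counter=5 r=(5,4) succ=(0,3) retry=(1,0)
10 | T1 CAS | counter=6 r=(5,4) succ=(1,3) retry=(1,0)
11 | T1 LOAD | counter=6 r=(6,4) succ=(1,3) retry=(1,0)
12 | T1 CAS | counter=7 r=(6,4) succ=(2,3) retry=(1,0)

counter=7 r=(6,4) succ=(2,3) retry=(1,0)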